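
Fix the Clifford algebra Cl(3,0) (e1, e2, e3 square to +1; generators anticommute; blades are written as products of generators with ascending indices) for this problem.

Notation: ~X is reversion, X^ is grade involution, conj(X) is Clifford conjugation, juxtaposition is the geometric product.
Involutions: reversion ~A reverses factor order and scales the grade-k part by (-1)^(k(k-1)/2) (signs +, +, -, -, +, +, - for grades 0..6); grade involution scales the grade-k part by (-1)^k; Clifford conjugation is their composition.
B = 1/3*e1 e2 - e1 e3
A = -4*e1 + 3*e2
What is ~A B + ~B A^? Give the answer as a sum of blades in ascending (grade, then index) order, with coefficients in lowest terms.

first term: -e1 - 4/3*e2 + 4*e3 + 3*e1 e2 e3
second term: e1 + 4/3*e2 - 4*e3 + 3*e1 e2 e3
Answer: 6*e1 e2 e3


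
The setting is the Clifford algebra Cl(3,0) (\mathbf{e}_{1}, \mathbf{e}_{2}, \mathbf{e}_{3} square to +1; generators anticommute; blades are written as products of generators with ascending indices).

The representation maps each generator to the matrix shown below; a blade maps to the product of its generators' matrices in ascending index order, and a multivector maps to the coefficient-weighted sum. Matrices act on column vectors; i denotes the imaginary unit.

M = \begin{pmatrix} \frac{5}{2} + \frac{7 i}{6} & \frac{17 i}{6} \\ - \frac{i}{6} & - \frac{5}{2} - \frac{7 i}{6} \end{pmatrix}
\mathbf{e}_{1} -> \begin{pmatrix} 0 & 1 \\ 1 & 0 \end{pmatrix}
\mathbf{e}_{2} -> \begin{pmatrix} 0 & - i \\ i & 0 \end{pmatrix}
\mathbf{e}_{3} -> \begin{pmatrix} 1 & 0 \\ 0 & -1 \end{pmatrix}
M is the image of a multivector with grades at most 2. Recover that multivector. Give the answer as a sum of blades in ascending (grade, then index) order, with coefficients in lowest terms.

Method: 1, rho(e_{1}), rho(e_{2}), rho(e_{3}) form a trace-orthogonal basis of the 2x2 complex matrices (tr(X Y) = 2 if X = Y, else 0), so M = m0*1 + m1*rho(e_{1}) + m2*rho(e_{2}) + m3*rho(e_{3}) with m0 = tr(M)/2 = 0, m1 = tr(M rho(e_{1}))/2 = \frac{4 i}{3}, m2 = tr(M rho(e_{2}))/2 = - \frac{3}{2}, m3 = tr(M rho(e_{3}))/2 = \frac{5}{2} + \frac{7 i}{6}.
Multiplying table entries, the bivector images are rho(e_{1} e_{2}) = i*rho(e_{3}), rho(e_{1} e_{3}) = -i*rho(e_{2}), rho(e_{2} e_{3}) = i*rho(e_{1}); with real blade coefficients the real parts of m0..m3 are the coefficients of 1, e_{1}, e_{2}, e_{3} and the imaginary parts give the bivectors (e_{2} e_{3}: Im m1, e_{1} e_{3}: -Im m2, e_{1} e_{2}: Im m3).
Answer: -\frac{3}{2} e_{2} + \frac{5}{2} e_{3} + \frac{7}{6} e_{1} e_{2} + \frac{4}{3} e_{2} e_{3}


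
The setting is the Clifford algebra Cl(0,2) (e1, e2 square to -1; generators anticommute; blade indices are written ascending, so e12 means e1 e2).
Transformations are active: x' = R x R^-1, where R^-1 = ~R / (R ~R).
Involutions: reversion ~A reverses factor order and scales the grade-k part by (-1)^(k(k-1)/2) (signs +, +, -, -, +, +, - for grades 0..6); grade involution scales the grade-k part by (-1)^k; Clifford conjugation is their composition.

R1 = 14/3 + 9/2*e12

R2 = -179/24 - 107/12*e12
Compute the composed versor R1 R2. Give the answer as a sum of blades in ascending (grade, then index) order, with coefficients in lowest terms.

Distribute over the terms of R1 (each basis-blade product reordered to ascending indices, repeated generators contracted through their squares):
(14/3) R2 = -1253/36 - 749/18*e12
(9/2*e12) R2 = 321/8 - 537/16*e12
Summing the partial products and collecting blades:
Answer: 383/72 - 10825/144*e12


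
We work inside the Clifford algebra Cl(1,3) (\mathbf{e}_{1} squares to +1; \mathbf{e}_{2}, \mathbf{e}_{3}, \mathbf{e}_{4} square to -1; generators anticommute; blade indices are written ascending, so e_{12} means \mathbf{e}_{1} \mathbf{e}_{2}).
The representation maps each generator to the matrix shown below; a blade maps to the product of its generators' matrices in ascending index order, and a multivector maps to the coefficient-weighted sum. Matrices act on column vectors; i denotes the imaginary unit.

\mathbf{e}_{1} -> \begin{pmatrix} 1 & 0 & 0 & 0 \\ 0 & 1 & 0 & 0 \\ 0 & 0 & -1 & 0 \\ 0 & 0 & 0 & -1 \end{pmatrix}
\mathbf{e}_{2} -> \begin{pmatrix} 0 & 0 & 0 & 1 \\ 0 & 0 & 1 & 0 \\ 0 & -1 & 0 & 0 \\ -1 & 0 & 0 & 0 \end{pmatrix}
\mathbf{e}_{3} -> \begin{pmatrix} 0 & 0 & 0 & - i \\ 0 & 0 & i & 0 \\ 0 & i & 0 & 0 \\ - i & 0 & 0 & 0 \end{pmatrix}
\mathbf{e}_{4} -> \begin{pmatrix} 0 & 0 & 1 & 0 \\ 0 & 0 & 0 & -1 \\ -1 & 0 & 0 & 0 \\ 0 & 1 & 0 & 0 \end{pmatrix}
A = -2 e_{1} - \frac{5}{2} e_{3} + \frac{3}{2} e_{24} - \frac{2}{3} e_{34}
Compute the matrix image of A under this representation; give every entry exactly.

Bivector images (products of the table entries): rho(e_{24}) = rho(\mathbf{e}_{2})rho(\mathbf{e}_{4}) = \begin{pmatrix} 0 & 1 & 0 & 0 \\ -1 & 0 & 0 & 0 \\ 0 & 0 & 0 & 1 \\ 0 & 0 & -1 & 0 \end{pmatrix}; rho(e_{34}) = rho(\mathbf{e}_{3})rho(\mathbf{e}_{4}) = \begin{pmatrix} 0 & - i & 0 & 0 \\ - i & 0 & 0 & 0 \\ 0 & 0 & 0 & - i \\ 0 & 0 & - i & 0 \end{pmatrix}.
M = (-2)*rho(e_{1}) + (-\frac{5}{2})*rho(e_{3}) + (\frac{3}{2})*rho(e_{24}) + (-\frac{2}{3})*rho(e_{34}), summed entrywise:
Answer: \begin{pmatrix} -2 & \frac{3}{2} + \frac{2 i}{3} & 0 & \frac{5 i}{2} \\ - \frac{3}{2} + \frac{2 i}{3} & -2 & - \frac{5 i}{2} & 0 \\ 0 & - \frac{5 i}{2} & 2 & \frac{3}{2} + \frac{2 i}{3} \\ \frac{5 i}{2} & 0 & - \frac{3}{2} + \frac{2 i}{3} & 2 \end{pmatrix}


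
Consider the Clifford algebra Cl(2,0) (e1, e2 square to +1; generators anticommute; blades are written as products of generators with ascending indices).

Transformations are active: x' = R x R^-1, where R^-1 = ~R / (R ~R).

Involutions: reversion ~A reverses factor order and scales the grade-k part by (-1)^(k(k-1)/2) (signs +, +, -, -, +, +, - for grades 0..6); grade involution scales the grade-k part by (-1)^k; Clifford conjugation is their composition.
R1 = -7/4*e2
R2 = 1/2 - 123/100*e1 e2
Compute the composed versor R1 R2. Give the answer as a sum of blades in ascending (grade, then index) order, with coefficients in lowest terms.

Distribute over the terms of R1 (each basis-blade product reordered to ascending indices, repeated generators contracted through their squares):
(-7/4*e2) R2 = -861/400*e1 - 7/8*e2
Answer: -861/400*e1 - 7/8*e2


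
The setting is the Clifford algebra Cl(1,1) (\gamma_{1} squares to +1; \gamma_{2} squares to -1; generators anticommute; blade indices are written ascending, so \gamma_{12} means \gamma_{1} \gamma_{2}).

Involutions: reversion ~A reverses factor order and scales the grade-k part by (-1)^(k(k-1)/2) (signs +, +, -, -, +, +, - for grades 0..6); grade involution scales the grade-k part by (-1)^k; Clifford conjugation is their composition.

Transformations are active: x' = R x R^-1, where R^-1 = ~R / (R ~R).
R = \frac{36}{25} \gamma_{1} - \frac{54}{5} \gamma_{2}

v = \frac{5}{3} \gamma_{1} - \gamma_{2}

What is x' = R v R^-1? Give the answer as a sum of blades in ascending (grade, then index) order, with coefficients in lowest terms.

~R = \frac{36}{25} \gamma_{1} - \frac{54}{5} \gamma_{2}, and R ~R = -\frac{71604}{625}, so R^-1 = ~R / (-\frac{71604}{625}).
R v = -\frac{42}{5} + \frac{414}{25} \gamma_{12}
Answer: -\frac{965}{663} \gamma_{1} - \frac{129}{221} \gamma_{2}


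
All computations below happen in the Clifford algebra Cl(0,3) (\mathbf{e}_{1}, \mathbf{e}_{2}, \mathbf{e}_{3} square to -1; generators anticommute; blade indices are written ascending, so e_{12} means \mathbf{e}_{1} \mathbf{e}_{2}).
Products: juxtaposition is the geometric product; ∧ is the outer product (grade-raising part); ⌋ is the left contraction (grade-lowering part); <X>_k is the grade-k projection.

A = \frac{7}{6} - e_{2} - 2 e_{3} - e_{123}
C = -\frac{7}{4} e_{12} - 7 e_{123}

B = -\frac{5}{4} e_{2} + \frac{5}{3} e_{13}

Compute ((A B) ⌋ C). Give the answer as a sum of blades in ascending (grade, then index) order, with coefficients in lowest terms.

step 1: -\frac{5}{4} - \frac{10}{3} e_{1} - \frac{25}{8} e_{2} + \frac{115}{36} e_{13} - \frac{5}{2} e_{23} + \frac{5}{3} e_{123}
step 2: -\frac{35}{3} - \frac{385}{32} e_{1} - \frac{1015}{36} e_{2} + \frac{35}{16} e_{12} + \frac{175}{8} e_{13} - \frac{70}{3} e_{23} + \frac{35}{4} e_{123}
Answer: -\frac{35}{3} - \frac{385}{32} e_{1} - \frac{1015}{36} e_{2} + \frac{35}{16} e_{12} + \frac{175}{8} e_{13} - \frac{70}{3} e_{23} + \frac{35}{4} e_{123}


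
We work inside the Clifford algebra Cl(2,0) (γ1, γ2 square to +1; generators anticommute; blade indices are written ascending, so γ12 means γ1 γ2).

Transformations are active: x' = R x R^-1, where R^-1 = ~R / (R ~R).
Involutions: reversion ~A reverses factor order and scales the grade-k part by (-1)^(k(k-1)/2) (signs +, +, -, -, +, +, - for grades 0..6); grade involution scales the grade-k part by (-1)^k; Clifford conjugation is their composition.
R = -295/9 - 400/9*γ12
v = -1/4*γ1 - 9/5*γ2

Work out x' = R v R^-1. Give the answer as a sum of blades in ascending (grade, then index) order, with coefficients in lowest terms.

~R = -295/9 + 400/9*γ12, and R ~R = 247025/81, so R^-1 = ~R / (247025/81).
R v = 3175/36*γ1 + 431/9*γ2
Answer: -65049/39524*γ1 + 38071/49405*γ2


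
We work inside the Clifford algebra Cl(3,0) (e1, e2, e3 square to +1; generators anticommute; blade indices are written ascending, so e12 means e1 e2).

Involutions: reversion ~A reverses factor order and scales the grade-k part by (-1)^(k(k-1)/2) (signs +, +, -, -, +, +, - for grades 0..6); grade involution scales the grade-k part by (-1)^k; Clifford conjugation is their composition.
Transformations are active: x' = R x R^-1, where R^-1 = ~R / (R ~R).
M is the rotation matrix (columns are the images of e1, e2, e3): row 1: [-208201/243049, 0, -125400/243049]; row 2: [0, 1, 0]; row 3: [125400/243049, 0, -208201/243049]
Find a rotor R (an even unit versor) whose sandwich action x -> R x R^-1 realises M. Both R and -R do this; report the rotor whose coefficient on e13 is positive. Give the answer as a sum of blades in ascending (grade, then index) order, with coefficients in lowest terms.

Method: write R = a + b12*e12 + b13*e13 + b23*e23 with a^2 + b12^2 + b13^2 + b23^2 = 1 (so R^-1 = ~R). Expanding the columns R e_j ~R gives tr M = 4a^2 - 1 and, from the antisymmetric part, M21 - M12 = -4a*b12, M13 - M31 = 4a*b13, M32 - M23 = -4a*b23.
Here tr M = -173353/243049, so a^2 = (1 + tr M)/4 = 17424/243049 and a = ±132/493. Taking a = 132/493: M21 - M12 = 0, M13 - M31 = -250800/243049, M32 - M23 = 0, giving b12 = 0, b13 = -475/493, b23 = 0, i.e. R = 132/493 - 475/493*e13.
Its e13 coefficient is negative, so report the other preimage -R.
Answer: -132/493 + 475/493*e13. Why the constraint matters: R and -R act identically through the sandwich — M has trace -173353/243049 either way — so only the sign condition on e13 picks one of the two preimages.


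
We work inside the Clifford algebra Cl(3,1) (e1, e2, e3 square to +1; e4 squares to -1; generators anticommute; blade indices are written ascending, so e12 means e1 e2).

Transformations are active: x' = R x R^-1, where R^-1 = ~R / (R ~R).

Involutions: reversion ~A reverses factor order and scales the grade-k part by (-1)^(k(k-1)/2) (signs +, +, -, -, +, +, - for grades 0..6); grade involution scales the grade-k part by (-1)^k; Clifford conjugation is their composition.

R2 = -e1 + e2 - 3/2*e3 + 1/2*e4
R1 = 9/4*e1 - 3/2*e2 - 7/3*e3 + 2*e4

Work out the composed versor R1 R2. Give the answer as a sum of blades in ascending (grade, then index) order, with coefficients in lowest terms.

Distribute over the terms of R1 (each basis-blade product reordered to ascending indices, repeated generators contracted through their squares):
(9/4*e1) R2 = -9/4 + 9/4*e12 - 27/8*e13 + 9/8*e14
(-3/2*e2) R2 = -3/2 - 3/2*e12 + 9/4*e23 - 3/4*e24
(-7/3*e3) R2 = 7/2 - 7/3*e13 + 7/3*e23 - 7/6*e34
(2*e4) R2 = -1 + 2*e14 - 2*e24 + 3*e34
Summing the partial products and collecting blades:
Answer: -5/4 + 3/4*e12 - 137/24*e13 + 25/8*e14 + 55/12*e23 - 11/4*e24 + 11/6*e34


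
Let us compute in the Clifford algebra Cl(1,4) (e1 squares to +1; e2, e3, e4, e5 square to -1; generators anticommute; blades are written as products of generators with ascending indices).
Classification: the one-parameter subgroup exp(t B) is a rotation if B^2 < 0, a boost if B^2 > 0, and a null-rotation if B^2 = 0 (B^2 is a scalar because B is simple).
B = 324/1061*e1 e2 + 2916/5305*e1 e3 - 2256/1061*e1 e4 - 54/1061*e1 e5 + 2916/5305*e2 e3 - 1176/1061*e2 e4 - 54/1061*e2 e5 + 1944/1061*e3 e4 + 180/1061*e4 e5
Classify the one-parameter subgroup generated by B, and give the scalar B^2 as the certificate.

B^2 term by term: the squares give (324/1061)^2*(e1 e2)^2 + (2916/5305)^2*(e1 e3)^2 + (-2256/1061)^2*(e1 e4)^2 + (-54/1061)^2*(e1 e5)^2 + (2916/5305)^2*(e2 e3)^2 + (-1176/1061)^2*(e2 e4)^2 + (-54/1061)^2*(e2 e5)^2 + (1944/1061)^2*(e3 e4)^2 + (180/1061)^2*(e4 e5)^2 = 104976/1125721*(+1) + 8503056/28143025*(+1) + 5089536/1125721*(+1) + 2916/1125721*(+1) + 8503056/28143025*(-1) + 1382976/1125721*(-1) + 2916/1125721*(-1) + 3779136/1125721*(-1) + 32400/1125721*(-1) = 0 (each basis 2-blade squares to minus the product of its generators' squares); cross terms between blades sharing an index anticommute and cancel; the commuting (index-disjoint) pairs give grade-4 terms 2*c*c'*(blade product), which cancel blade by blade — e1 e2 e3 e4: 1259712/1125721 + 6858432/5628605 - 13156992/5628605 = 0; e1 e2 e3 e5: 314928/5628605 - 314928/5628605 = 0; e1 e2 e4 e5: 116640/1125721 - 243648/1125721 + 127008/1125721 = 0; e1 e3 e4 e5: 209952/1125721 - 209952/1125721 = 0; e2 e3 e4 e5: 209952/1125721 - 209952/1125721 = 0 — confirming B is simple. So B^2 = 0.
Answer: null-rotation, certificate B^2 = 0. The scalar 0 is the complete invariant here: its sign names the subgroup type.


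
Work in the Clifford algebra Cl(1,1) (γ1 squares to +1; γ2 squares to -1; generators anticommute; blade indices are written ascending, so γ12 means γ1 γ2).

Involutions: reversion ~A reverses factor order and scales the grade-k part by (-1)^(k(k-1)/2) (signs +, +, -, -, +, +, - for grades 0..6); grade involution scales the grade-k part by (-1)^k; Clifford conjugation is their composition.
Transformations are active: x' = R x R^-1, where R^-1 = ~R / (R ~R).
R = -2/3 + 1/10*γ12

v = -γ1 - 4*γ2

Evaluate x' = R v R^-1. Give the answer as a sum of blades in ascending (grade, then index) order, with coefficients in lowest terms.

~R = -2/3 - 1/10*γ12, and R ~R = 391/900, so R^-1 = ~R / (391/900).
R v = 16/15*γ1 + 83/30*γ2
Answer: -889/391*γ1 - 1756/391*γ2


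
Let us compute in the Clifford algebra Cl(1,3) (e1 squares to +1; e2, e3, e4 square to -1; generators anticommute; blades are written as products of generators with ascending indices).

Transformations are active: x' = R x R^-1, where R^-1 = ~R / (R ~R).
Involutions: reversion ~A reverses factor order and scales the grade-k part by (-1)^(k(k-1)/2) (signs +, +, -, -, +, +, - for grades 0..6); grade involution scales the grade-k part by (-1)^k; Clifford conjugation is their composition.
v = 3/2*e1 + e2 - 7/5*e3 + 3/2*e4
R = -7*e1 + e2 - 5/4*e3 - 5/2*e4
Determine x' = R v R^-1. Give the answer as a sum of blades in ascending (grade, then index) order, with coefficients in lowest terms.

~R = -7*e1 + e2 - 5/4*e3 - 5/2*e4, and R ~R = 643/16, so R^-1 = ~R / (643/16).
R v = -19/2 - 17/2*e1 e2 + 467/40*e1 e3 - 27/4*e1 e4 - 3/20*e2 e3 + 4*e2 e4 - 43/8*e3 e4
Answer: 2327/1286*e1 - 947/643*e2 + 6401/3215*e3 - 409/1286*e4


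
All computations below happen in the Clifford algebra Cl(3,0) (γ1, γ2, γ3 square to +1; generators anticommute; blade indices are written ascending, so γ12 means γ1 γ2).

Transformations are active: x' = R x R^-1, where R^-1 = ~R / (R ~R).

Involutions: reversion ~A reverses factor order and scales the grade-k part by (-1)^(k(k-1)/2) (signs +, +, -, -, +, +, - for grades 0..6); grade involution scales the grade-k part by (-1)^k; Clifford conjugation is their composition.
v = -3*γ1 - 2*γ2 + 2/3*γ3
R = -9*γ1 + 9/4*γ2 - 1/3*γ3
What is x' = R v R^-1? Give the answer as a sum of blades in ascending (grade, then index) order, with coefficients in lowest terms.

~R = -9*γ1 + 9/4*γ2 - 1/3*γ3, and R ~R = 12409/144, so R^-1 = ~R / (12409/144).
R v = 401/18 + 99/4*γ12 - 7*γ13 + 5/6*γ23
Answer: -20517/12409*γ1 + 39254/12409*γ2 - 31234/37227*γ3


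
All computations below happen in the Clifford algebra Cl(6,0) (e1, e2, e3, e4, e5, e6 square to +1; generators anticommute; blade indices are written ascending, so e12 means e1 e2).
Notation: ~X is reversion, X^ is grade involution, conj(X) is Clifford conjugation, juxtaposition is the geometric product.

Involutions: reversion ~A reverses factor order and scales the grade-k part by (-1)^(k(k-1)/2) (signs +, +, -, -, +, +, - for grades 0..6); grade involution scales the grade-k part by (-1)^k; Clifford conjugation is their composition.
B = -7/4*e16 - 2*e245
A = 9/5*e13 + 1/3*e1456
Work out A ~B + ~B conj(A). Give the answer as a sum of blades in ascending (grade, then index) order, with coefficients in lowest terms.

first term: -63/20*e36 - 7/12*e45 + 2/3*e126 - 18/5*e12345
second term: -63/20*e36 - 7/12*e45 + 2/3*e126 + 18/5*e12345
Answer: -63/10*e36 - 7/6*e45 + 4/3*e126


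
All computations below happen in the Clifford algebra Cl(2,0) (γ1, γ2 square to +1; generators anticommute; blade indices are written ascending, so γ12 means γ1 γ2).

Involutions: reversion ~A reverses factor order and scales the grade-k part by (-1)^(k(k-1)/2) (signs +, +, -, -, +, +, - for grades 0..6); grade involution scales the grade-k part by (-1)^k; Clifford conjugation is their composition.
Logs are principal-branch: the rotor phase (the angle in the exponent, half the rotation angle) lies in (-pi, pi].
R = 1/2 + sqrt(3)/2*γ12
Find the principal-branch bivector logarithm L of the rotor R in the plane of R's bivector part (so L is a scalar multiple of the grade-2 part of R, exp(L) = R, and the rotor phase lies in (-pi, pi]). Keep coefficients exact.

The scalar part of R is 1/2, so the principal-branch rotor phase is pinned; divide the bivector part by its sine to get the unit plane — L is the phase times that plane.
Concretely: cos(phase) = 1/2 gives phase = ±pi/3, and since phase/sin(phase) is even the sign is immaterial: L = (phase/sin(phase)) * <R>_2 = (2*sqrt(3)*pi/9) * <R>_2.
Answer: pi/3*γ12


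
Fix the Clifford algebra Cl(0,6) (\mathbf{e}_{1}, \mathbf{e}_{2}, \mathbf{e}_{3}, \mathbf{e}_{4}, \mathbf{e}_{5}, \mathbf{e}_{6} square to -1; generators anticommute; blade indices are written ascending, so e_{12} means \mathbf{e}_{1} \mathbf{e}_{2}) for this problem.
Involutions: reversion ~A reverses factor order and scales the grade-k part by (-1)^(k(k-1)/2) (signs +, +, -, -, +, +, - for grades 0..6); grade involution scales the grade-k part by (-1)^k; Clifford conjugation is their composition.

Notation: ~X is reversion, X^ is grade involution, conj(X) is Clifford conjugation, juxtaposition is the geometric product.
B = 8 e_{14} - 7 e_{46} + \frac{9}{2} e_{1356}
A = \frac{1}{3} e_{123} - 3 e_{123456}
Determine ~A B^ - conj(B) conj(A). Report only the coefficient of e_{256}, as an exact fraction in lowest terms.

first term: -\frac{27}{2} e_{24} + \frac{8}{3} e_{234} - \frac{3}{2} e_{256} - 21 e_{1235} - 24 e_{2356} + \frac{7}{3} e_{12346}
second term: -\frac{27}{2} e_{24} - \frac{8}{3} e_{234} + \frac{3}{2} e_{256} + 21 e_{1235} + 24 e_{2356} + \frac{7}{3} e_{12346}
Answer: -3


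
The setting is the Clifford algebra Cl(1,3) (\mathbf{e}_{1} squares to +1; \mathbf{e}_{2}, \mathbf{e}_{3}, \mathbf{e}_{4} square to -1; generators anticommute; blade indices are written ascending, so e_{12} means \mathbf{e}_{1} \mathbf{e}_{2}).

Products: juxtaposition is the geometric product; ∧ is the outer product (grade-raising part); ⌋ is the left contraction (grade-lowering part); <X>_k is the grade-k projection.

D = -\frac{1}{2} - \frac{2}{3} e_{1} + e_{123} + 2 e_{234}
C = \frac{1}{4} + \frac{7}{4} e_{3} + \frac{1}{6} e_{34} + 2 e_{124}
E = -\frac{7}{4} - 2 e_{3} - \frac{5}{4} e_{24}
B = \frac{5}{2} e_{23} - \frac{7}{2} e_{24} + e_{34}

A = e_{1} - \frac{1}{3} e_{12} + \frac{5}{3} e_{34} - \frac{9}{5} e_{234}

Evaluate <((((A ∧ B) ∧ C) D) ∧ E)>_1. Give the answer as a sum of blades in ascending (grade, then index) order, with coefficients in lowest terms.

step 1: \frac{5}{2} e_{123} - \frac{7}{2} e_{124} + e_{134} - \frac{1}{3} e_{1234}
step 2: \frac{5}{8} e_{123} - \frac{7}{8} e_{124} + \frac{1}{4} e_{134} + \frac{145}{24} e_{1234}
step 3: -\frac{5}{8} + \frac{145}{12} e_{1} + \frac{145}{24} e_{4} - \frac{1}{2} e_{12} - \frac{7}{4} e_{13} - \frac{5}{4} e_{14} - \frac{5}{12} e_{23} + \frac{5}{6} e_{24} + \frac{17}{24} e_{34} - \frac{5}{16} e_{123} + \frac{7}{16} e_{124} - \frac{1}{8} e_{134} + \frac{145}{36} e_{234} - \frac{145}{48} e_{1234}
step 4: \frac{35}{32} - \frac{1015}{48} e_{1} + \frac{5}{4} e_{3} - \frac{1015}{96} e_{4} + \frac{7}{8} e_{12} - \frac{1013}{48} e_{13} + \frac{35}{16} e_{14} + \frac{35}{48} e_{23} - \frac{65}{96} e_{24} + \frac{347}{32} e_{34} + \frac{99}{64} e_{123} - \frac{3047}{192} e_{124} - \frac{73}{32} e_{134} - \frac{775}{144} e_{234} + \frac{763}{192} e_{1234}
step 5: -\frac{1015}{48} e_{1} + \frac{5}{4} e_{3} - \frac{1015}{96} e_{4}
Answer: -\frac{1015}{48} e_{1} + \frac{5}{4} e_{3} - \frac{1015}{96} e_{4}


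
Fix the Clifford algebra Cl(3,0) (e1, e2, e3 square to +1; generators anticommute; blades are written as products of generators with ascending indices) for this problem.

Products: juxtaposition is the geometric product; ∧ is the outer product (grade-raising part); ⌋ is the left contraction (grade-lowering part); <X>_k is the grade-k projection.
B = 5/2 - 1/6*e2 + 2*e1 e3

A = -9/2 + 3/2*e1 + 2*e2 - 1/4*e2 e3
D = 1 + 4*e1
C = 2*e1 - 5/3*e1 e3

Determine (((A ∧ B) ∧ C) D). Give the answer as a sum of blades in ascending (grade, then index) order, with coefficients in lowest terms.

step 1: -45/4 + 15/4*e1 + 23/4*e2 - 1/4*e1 e2 - 9*e1 e3 - 5/8*e2 e3 - 4*e1 e2 e3
step 2: -45/2*e1 - 23/2*e1 e2 + 75/4*e1 e3 + 25/3*e1 e2 e3
step 3: -90 - 45/2*e1 + 46*e2 - 75*e3 - 23/2*e1 e2 + 75/4*e1 e3 + 100/3*e2 e3 + 25/3*e1 e2 e3
Answer: -90 - 45/2*e1 + 46*e2 - 75*e3 - 23/2*e1 e2 + 75/4*e1 e3 + 100/3*e2 e3 + 25/3*e1 e2 e3


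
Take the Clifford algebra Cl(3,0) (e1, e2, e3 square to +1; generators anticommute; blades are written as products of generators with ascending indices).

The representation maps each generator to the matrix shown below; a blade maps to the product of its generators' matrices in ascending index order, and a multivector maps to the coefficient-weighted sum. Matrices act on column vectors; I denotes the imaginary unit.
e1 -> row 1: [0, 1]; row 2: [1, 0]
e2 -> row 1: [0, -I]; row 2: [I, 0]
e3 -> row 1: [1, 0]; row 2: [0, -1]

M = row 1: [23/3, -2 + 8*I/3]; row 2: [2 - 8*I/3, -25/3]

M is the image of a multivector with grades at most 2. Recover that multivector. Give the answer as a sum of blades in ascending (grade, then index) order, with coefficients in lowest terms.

Method: 1, rho(e1), rho(e2), rho(e3) form a trace-orthogonal basis of the 2x2 complex matrices (tr(X Y) = 2 if X = Y, else 0), so M = m0*1 + m1*rho(e1) + m2*rho(e2) + m3*rho(e3) with m0 = tr(M)/2 = -1/3, m1 = tr(M rho(e1))/2 = 0, m2 = tr(M rho(e2))/2 = -8/3 - 2*I, m3 = tr(M rho(e3))/2 = 8.
Multiplying table entries, the bivector images are rho(e1 e2) = I*rho(e3), rho(e1 e3) = -I*rho(e2), rho(e2 e3) = I*rho(e1); with real blade coefficients the real parts of m0..m3 are the coefficients of 1, e1, e2, e3 and the imaginary parts give the bivectors (e2 e3: Im m1, e1 e3: -Im m2, e1 e2: Im m3).
Answer: -1/3 - 8/3*e2 + 8*e3 + 2*e1 e3


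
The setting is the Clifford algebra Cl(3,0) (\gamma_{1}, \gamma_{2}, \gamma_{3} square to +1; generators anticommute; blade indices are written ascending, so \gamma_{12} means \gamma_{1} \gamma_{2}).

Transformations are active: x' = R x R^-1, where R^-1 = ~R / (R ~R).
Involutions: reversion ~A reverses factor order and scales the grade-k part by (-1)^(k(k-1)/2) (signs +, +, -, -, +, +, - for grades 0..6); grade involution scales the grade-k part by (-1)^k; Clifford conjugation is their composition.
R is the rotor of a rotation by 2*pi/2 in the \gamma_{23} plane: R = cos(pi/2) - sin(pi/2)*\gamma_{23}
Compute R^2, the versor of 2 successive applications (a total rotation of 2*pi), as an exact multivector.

The rotor phase is half the rotation angle and phases add under composition, so 2 steps in the \gamma_{23} plane accumulate phase 2*(pi/2) = \pi: R^2 = cos(\pi) - sin(\pi)*\gamma_{23}.
cos(\pi) = -1 and sin(\pi) = 0, so R^2 = -1. The total rotation 2*pi is 1 full turn, so every vector returns to itself, yet the rotor is -1, on the OTHER sheet of the double cover (an odd number of 2*pi turns).
Answer: -1


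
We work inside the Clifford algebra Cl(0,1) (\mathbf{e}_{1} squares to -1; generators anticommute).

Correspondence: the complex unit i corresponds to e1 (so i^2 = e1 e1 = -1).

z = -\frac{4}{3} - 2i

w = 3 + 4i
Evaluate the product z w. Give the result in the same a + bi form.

In blades: z = -\frac{4}{3} - 2 e_{1}, w = 3 + 4 e_{1}.
Distribute z over w term by term (generator squares from the signature, products reordered to ascending indices): (-\frac{4}{3})*w = -4 - \frac{16}{3} e_{1}; (-2 e_{1})*w = 8 - 6 e_{1}.
Sum: 4 - \frac{34}{3} e_{1}; translating back through the correspondence:
Answer: 4 - \frac{34}{3}i


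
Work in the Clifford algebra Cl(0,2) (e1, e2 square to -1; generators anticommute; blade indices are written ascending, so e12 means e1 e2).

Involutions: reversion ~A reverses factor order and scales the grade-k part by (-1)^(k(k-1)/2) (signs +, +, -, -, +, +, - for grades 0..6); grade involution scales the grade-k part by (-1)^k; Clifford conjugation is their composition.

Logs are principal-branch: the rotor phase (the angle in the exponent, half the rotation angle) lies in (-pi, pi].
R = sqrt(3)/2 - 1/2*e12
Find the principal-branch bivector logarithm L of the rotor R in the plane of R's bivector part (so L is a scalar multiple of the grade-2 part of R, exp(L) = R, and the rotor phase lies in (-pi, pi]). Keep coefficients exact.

The scalar part of R is sqrt(3)/2, which pins the rotor phase on the principal branch; dividing the bivector part by the sine of that phase recovers the unit plane, and L is the phase times that plane.
Concretely: cos(phase) = sqrt(3)/2 gives phase = ±pi/6, and since phase/sin(phase) is even the sign is immaterial: L = (phase/sin(phase)) * <R>_2 = (pi/3) * <R>_2.
Answer: -pi/6*e12


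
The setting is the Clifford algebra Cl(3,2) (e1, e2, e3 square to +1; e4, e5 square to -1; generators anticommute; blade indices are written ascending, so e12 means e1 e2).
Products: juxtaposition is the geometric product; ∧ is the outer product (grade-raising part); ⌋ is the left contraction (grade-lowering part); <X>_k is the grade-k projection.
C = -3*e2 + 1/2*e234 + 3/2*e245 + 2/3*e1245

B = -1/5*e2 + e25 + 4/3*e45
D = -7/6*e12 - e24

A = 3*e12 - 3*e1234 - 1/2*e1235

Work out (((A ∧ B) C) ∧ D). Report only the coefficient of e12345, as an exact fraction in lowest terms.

step 1: 4*e1245
step 2: 8/3 - 6*e1 + 2*e135 - 12*e145
step 3: -28/9*e12 - 8/3*e24 + 6*e124 + 2*e12345
Answer: 2


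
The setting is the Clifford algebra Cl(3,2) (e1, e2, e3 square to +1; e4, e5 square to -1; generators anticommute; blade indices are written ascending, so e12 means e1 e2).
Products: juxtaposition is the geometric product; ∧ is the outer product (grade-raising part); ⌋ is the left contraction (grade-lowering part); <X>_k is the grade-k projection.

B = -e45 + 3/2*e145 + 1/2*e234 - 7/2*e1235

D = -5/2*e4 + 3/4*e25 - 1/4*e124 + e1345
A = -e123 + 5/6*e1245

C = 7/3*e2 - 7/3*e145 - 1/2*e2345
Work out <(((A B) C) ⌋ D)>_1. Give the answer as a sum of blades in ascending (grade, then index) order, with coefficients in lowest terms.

step 1: 5/4*e2 - 7/2*e5 + 5/6*e12 + 1/2*e14 - 35/12*e34 + 5/12*e135 - 3/2*e2345 + e12345
step 2: 11/3 + 13/9*e1 - 7/6*e5 - 49/6*e14 + 7/3*e23 + 77/8*e25 - 35/36*e34 - 7/2*e123 - 23/24*e124 - 245/36*e135 - 91/18*e234 + 35/18*e245 + 23/8*e345 + 11/9*e1235 + 35/12*e1245 - 11/4*e1345
step 3: 113/24 + 23/8*e1 - 35/12*e2 - 85/36*e4 - 35/36*e15 - 13/36*e24 + 11/4*e25 + 49/6*e35 - 11/12*e124 - 7/6*e134 + 13/9*e345 + 11/3*e1345
step 4: 23/8*e1 - 35/12*e2 - 85/36*e4
Answer: 23/8*e1 - 35/12*e2 - 85/36*e4


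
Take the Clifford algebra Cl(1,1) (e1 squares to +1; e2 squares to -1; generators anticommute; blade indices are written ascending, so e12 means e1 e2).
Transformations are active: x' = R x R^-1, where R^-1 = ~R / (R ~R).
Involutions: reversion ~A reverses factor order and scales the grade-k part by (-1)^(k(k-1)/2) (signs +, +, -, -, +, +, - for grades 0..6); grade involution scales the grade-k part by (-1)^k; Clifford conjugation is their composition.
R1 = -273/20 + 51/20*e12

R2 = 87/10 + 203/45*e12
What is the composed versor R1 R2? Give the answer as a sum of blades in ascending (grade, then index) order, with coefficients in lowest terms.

Distribute over the terms of R1 (each basis-blade product reordered to ascending indices, repeated generators contracted through their squares):
(-273/20) R2 = -23751/200 - 18473/300*e12
(51/20*e12) R2 = 3451/300 + 4437/200*e12
Summing the partial products and collecting blades:
Answer: -64351/600 - 4727/120*e12


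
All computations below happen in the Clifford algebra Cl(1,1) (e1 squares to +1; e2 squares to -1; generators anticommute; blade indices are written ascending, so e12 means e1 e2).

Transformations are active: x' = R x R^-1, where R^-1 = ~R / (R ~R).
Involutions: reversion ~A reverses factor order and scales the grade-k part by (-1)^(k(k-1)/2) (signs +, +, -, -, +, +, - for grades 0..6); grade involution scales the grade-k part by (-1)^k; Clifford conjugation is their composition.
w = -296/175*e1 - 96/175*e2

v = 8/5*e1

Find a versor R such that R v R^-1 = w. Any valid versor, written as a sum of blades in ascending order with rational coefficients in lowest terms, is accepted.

The midline construction: v and w both square to 64/25, so reflecting in their sum -16/175*e1 - 96/175*e2 exchanges them.
Answer: -16/175*e1 - 96/175*e2


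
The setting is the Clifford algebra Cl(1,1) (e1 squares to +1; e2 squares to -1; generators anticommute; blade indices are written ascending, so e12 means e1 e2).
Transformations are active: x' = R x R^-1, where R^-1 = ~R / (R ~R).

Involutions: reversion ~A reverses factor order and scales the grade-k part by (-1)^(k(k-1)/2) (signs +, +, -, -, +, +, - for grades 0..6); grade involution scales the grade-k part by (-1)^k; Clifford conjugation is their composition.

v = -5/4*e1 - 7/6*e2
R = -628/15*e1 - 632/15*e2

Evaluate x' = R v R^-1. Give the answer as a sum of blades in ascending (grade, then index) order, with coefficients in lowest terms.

~R = -628/15*e1 - 632/15*e2, and R ~R = -112/5, so R^-1 = ~R / (-112/5).
R v = 143/45 - 172/45*e12
Answer: 49627/3780*e1 + 24799/1890*e2


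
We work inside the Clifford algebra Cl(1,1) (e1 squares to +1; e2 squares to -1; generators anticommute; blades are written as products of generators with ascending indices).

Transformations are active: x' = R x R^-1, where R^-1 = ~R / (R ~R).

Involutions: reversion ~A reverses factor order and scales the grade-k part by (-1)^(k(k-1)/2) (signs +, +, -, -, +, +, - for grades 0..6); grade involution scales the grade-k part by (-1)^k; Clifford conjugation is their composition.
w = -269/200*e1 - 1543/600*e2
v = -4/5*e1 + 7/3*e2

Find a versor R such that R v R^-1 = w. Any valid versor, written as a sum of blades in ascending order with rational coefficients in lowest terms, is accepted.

Reasoning: v^2 = w^2 = -1081/225 since conjugation preserves the quadratic form; R = v + w = -429/200*e1 - 143/600*e2 is then valid when invertible, keeping its own part and reversing (v - w)/2.
Answer: -429/200*e1 - 143/600*e2


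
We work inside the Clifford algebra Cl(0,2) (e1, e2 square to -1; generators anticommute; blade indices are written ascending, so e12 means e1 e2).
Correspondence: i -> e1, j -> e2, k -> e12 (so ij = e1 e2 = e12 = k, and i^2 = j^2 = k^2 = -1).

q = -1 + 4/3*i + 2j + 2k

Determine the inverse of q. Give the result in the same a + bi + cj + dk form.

In blades: q = -1 + 4/3*e1 + 2*e2 + 2*e12.
With qbar = -1 - 4/3*e1 - 2*e2 - 2*e12 (scalar fixed, mapped units negated), q qbar = 97/9 (the sum of squared coefficients), so q^-1 = qbar / (97/9) = -9/97 - 12/97*e1 - 18/97*e2 - 18/97*e12; translating back:
Answer: -9/97 - 12/97*i - 18/97*j - 18/97*k


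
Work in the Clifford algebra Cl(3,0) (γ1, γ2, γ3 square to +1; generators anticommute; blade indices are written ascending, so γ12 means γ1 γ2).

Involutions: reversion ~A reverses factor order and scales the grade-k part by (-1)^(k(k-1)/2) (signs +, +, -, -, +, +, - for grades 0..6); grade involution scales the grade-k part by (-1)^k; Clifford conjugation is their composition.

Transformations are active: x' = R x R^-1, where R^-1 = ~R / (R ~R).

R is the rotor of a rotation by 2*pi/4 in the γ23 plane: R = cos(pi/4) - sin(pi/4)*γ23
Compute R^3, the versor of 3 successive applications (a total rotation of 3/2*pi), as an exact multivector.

The rotor phase is half the rotation angle and phases add under composition, so 3 steps in the γ23 plane accumulate phase 3*(pi/4) = 3*pi/4: R^3 = cos(3*pi/4) - sin(3*pi/4)*γ23.
cos(3*pi/4) = -sqrt(2)/2 and sin(3*pi/4) = sqrt(2)/2, so R^3 = -sqrt(2)/2 - sqrt(2)/2*γ23. The net rotation is 3/2*pi; the rotor keeps the half-angle phase exactly.
Answer: -sqrt(2)/2 - sqrt(2)/2*γ23


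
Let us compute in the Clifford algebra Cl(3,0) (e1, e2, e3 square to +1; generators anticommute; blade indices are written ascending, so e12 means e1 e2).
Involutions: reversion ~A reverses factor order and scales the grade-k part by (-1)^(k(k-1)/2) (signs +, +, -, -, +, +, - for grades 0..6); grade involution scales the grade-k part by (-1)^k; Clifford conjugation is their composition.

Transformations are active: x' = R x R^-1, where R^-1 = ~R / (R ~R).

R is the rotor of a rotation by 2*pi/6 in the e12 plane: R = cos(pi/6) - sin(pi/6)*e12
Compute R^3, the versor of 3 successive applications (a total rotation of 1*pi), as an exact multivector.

Rotor phase runs at HALF the rotation angle; powers of one rotor simply add phase, so after 3 steps in e12 the phase is 3*pi/6 = pi/2 and R^3 = cos(pi/2) - sin(pi/2)*e12.
cos(pi/2) = 0 and sin(pi/2) = 1, so R^3 = -e12. The net rotation is 1*pi; the rotor keeps the half-angle phase exactly.
Answer: -e12


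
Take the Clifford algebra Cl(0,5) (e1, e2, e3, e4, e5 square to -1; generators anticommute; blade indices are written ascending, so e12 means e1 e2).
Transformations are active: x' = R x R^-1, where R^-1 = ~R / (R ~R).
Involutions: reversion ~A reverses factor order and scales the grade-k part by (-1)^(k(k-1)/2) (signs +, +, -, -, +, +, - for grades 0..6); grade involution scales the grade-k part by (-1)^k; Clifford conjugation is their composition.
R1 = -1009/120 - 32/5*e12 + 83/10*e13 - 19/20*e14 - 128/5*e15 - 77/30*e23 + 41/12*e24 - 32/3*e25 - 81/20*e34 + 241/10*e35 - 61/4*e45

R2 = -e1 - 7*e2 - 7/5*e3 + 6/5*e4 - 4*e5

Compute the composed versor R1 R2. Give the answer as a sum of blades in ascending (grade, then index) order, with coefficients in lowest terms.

Distribute over the terms of R2 (each basis-blade product reordered to ascending indices, repeated generators contracted through their squares):
R1 (-e1) = 1009/120*e1 + 32/5*e2 - 83/10*e3 + 19/20*e4 + 128/5*e5 + 77/30*e123 - 41/12*e124 + 32/3*e125 + 81/20*e134 - 241/10*e135 + 61/4*e145
R1 (-7*e2) = -224/5*e1 + 7063/120*e2 + 539/30*e3 - 287/12*e4 + 224/3*e5 + 581/10*e123 - 133/20*e124 - 896/5*e125 + 567/20*e234 - 1687/10*e235 + 427/4*e245
R1 (-7/5*e3) = 581/50*e1 - 539/150*e2 + 7063/600*e3 + 567/100*e4 - 1687/50*e5 + 224/25*e123 - 133/100*e134 - 896/25*e135 + 287/60*e234 - 224/15*e235 + 427/20*e345
R1 (6/5*e4) = 57/50*e1 - 41/10*e2 + 243/50*e3 - 1009/100*e4 - 183/10*e5 - 192/25*e124 + 249/25*e134 + 768/25*e145 - 77/25*e234 + 64/5*e245 - 723/25*e345
R1 (-4*e5) = -512/5*e1 - 128/3*e2 + 482/5*e3 - 61*e4 + 1009/30*e5 + 128/5*e125 - 166/5*e135 + 19/5*e145 + 154/15*e235 - 41/3*e245 + 81/5*e345
Summing the partial products and collecting blades:
Answer: -75619/600*e1 + 8939/600*e2 + 73619/600*e3 - 6629/75*e4 + 4093/50*e5 + 5222/75*e123 - 1331/75*e124 - 2144/15*e125 + 317/25*e134 - 4657/50*e135 + 4977/100*e145 + 2254/75*e234 - 5201/30*e235 + 6353/60*e245 + 863/100*e345


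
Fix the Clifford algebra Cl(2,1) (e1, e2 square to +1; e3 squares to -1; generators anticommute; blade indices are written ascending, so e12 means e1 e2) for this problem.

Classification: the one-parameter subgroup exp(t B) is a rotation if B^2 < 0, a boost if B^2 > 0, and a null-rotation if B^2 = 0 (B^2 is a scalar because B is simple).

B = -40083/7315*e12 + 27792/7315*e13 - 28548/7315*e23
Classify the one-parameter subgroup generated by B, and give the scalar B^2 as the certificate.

B^2 term by term: the squares give (-40083/7315)^2*(e12)^2 + (27792/7315)^2*(e13)^2 + (-28548/7315)^2*(e23)^2 = 1606646889/53509225*(-1) + 772395264/53509225*(+1) + 814988304/53509225*(+1) = -9/25 (each basis 2-blade squares to minus the product of its generators' squares); cross terms between blades sharing an index anticommute and cancel. So B^2 = -9/25.
Answer: rotation, certificate B^2 = -9/25. Because -9/25 is invariant under every versor sandwich, the classification follows from its sign alone.


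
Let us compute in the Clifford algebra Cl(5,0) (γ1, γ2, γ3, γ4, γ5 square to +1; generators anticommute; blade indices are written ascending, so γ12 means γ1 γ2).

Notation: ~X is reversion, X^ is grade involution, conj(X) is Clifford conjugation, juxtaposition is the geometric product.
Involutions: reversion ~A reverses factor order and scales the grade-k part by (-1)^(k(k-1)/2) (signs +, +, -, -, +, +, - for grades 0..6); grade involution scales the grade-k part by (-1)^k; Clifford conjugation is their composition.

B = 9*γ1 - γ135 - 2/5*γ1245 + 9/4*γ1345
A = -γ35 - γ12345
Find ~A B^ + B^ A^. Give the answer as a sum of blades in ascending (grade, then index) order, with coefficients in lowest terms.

first term: -γ1 + 9/4*γ2 + 2/5*γ3 + 9/4*γ14 - γ24 - 9*γ135 + 2/5*γ1234 + 9*γ2345
second term: γ1 - 9/4*γ2 - 2/5*γ3 - 9/4*γ14 + γ24 + 9*γ135 + 2/5*γ1234 - 9*γ2345
Answer: 4/5*γ1234


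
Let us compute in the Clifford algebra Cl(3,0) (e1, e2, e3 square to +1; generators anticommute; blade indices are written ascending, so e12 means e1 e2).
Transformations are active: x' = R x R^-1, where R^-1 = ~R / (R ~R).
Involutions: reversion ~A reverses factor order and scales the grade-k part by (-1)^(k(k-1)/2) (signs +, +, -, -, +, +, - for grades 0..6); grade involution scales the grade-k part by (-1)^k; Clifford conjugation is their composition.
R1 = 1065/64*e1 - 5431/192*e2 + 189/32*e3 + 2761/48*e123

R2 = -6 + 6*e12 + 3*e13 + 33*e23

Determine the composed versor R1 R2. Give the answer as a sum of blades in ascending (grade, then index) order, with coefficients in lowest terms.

Distribute over the terms of R1 (each basis-blade product reordered to ascending indices, repeated generators contracted through their squares):
(1065/64*e1) R2 = -3195/32*e1 + 3195/32*e2 + 3195/64*e3 + 35145/64*e123
(-5431/192*e2) R2 = 5431/32*e1 + 5431/32*e2 - 59741/64*e3 + 5431/64*e123
(189/32*e3) R2 = -567/32*e1 - 6237/32*e2 - 567/16*e3 + 567/16*e123
(2761/48*e123) R2 = -30371/16*e1 + 2761/16*e2 - 2761/8*e3 - 2761/8*e123
Summing the partial products and collecting blades:
Answer: -59073/32*e1 + 7911/32*e2 - 40451/32*e3 + 5189/16*e123


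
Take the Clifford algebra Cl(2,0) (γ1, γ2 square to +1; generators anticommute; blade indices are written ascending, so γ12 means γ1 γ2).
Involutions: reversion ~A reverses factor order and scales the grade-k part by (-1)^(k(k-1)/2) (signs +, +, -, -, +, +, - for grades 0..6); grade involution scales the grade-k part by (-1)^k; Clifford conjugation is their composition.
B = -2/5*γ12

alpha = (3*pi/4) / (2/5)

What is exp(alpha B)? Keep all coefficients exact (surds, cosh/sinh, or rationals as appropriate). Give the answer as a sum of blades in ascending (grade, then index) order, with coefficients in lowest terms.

B^2 = (-2/5)^2*(γ12)^2 = 4/25*(-1) = -4/25 (a basis 2-blade squares to minus the product of its generators' squares).
B^2 = -4/25 — the negative square puts this in the circular regime; l = 2/5, alpha*l = 3*pi/4, so exp(alpha B) = cos(3*pi/4) + (sin(3*pi/4)/(2/5))*B = -sqrt(2)/2 + (5*sqrt(2)/4)*B.
Answer: -sqrt(2)/2 - sqrt(2)/2*γ12
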